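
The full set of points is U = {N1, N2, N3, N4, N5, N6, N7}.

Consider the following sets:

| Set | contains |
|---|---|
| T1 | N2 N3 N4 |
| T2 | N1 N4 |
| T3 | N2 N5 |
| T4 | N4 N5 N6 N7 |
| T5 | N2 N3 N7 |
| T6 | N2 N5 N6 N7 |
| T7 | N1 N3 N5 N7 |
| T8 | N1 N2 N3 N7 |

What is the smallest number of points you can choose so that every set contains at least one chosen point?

3

H = {N1, N2, N7} meets every set (each contains at least one member of H), and |H| = 3.
No choice of 2 points meets every set, so 3 is the minimum.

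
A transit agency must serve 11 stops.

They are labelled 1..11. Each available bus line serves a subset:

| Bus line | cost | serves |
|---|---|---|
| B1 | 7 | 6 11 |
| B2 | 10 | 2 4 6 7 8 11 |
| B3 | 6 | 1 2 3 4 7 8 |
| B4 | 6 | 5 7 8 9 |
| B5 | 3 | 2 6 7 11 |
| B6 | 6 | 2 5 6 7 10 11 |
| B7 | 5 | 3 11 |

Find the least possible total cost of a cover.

B3, B4, B6 together cover every stop (B3 ∪ B4 ∪ B6 = {1, 2, 3, 4, 5, 6, 7, 8, 9, 10, 11}); total cost 6 + 6 + 6 = 18.
The greedy pick B5, B3, B4, B6 costs 21; no covering selection beats 18.

18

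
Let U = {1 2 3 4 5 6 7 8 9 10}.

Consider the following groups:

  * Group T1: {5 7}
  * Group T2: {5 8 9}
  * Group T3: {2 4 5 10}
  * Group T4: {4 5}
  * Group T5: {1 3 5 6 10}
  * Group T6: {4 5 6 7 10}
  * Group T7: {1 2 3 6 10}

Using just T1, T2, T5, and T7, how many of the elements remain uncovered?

1

Union of T1, T2, T5, T7 = {1, 2, 3, 5, 6, 7, 8, 9, 10}.
Not covered: 4 — 1 element.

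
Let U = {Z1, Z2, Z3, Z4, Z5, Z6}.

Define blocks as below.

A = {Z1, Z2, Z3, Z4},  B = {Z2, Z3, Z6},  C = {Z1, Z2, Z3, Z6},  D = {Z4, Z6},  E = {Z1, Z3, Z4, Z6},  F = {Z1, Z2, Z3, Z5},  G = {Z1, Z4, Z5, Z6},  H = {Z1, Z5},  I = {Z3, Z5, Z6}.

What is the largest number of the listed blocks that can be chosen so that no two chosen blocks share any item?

D, H are pairwise disjoint (D={Z4,Z6}; H={Z1,Z5}).
Every remaining block overlaps one of these, and no 3 of the listed blocks are pairwise disjoint, so 2 is the maximum.

2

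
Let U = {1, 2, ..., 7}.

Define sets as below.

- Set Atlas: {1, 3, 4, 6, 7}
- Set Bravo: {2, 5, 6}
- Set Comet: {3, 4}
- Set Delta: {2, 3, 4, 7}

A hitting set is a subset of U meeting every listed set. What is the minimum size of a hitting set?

The 2 items {4, 5} hit every set.
The sets Bravo, Comet are pairwise disjoint, so any hitting set needs a separate item for each — at least 2. Hence 2 is optimal.

2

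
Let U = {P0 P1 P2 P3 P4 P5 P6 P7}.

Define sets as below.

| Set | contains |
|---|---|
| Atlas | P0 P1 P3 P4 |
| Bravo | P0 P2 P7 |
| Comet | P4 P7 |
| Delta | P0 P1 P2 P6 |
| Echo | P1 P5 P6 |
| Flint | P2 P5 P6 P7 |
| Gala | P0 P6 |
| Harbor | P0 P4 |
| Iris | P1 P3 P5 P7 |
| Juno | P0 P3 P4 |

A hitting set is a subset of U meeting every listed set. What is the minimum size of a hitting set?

3

Take H = {P0, P1, P7}. Each listed set contains at least one of these, so H is a hitting set of size 3.
No choice of 2 elements meets every set, so 3 is the minimum.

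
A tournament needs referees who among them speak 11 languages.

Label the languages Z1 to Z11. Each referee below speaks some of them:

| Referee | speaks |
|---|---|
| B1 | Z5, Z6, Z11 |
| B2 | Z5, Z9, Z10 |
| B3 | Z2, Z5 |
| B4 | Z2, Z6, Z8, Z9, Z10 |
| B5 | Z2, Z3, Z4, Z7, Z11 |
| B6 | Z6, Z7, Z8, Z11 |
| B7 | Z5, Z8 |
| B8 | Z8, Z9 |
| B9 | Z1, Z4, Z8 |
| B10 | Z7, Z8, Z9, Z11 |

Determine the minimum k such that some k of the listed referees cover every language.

4

B2 and B4 and B5 and B9 together: B2 ∪ B4 ∪ B5 ∪ B9 = {Z1, Z2, Z3, Z4, Z5, Z6, Z7, Z8, Z9, Z10, Z11} — every language is covered.
No 3 of the 10 referees cover everything (all 120 combinations miss at least one language), so 4 is optimal.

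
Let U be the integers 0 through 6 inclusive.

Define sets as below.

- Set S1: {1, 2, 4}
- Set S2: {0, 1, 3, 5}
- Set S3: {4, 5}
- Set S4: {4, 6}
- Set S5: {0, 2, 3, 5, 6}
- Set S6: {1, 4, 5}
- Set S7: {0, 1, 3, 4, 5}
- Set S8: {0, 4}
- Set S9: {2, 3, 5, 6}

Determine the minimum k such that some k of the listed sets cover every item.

2

S5 and S6 together: S5 ∪ S6 = {0, 1, 2, 3, 4, 5, 6} — every item is covered.
No single set has all 7 items (the largest, S5, has 5), so 2 is optimal.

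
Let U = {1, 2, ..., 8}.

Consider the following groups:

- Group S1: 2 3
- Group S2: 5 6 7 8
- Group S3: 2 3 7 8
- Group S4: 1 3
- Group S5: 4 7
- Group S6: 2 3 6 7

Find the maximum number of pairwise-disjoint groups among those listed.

S1, S2 are pairwise disjoint (S1={2,3}; S2={5,6,7,8}).
Every remaining group overlaps one of these, and no 3 of the listed groups are pairwise disjoint, so 2 is the maximum.

2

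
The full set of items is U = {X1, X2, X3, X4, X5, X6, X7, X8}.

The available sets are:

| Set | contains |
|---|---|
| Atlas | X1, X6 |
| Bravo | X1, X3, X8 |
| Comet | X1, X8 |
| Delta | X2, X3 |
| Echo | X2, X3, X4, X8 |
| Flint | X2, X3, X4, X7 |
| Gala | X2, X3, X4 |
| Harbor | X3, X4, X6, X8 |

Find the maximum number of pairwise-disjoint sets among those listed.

2

Comet, Flint are pairwise disjoint (Comet={X1,X8}; Flint={X2,X3,X4,X7}).
Every remaining set overlaps one of these, and no 3 of the listed sets are pairwise disjoint, so 2 is the maximum.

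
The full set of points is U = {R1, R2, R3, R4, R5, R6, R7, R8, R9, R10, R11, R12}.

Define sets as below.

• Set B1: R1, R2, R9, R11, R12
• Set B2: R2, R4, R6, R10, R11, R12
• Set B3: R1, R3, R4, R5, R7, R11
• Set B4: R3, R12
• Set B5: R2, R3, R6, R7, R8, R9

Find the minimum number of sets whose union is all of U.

3

B2 and B3 and B5 together: B2 ∪ B3 ∪ B5 = {R1, R2, R3, R4, R5, R6, R7, R8, R9, R10, R11, R12} — every point is covered.
Only B3 contains R5, so B3 is forced; the remaining 6 points need at least 2 more sets (each remaining set adds at most 4) — so at least 3 sets are needed, and 3 is optimal.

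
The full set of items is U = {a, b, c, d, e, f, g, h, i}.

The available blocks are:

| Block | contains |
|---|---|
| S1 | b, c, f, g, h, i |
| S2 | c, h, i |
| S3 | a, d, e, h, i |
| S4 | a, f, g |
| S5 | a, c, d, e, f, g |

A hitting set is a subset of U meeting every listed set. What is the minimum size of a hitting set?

T = {g, h} meets every block (each contains at least one member of T), and |T| = 2.
The blocks S2, S4 are pairwise disjoint, so any hitting set needs a separate item for each — at least 2. Hence 2 is optimal.

2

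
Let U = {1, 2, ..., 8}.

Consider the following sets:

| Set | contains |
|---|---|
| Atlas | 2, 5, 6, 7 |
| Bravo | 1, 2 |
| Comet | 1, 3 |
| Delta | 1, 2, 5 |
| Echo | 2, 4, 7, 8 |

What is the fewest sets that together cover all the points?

Take {Atlas, Comet, Echo}. Their union is {1, 2, 3, 4, 5, 6, 7, 8}, which is all 8 points.
Only Comet contains 3, so Comet is forced; the remaining 6 points need at least 2 more sets (each remaining set adds at most 4) — so at least 3 sets are needed, and 3 is optimal.

3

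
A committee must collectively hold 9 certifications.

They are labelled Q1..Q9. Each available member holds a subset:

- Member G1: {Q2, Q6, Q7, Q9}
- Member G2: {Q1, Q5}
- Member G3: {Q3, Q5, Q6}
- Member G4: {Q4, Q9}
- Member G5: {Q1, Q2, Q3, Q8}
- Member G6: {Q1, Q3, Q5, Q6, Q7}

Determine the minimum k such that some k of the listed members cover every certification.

G4 and G5 and G6 together: G4 ∪ G5 ∪ G6 = {Q1, Q2, Q3, Q4, Q5, Q6, Q7, Q8, Q9} — every certification is covered.
Only G4 contains Q4, so G4 is forced; the remaining 7 certifications need at least 2 more members (each remaining member adds at most 5) — so at least 3 members are needed, and 3 is optimal.

3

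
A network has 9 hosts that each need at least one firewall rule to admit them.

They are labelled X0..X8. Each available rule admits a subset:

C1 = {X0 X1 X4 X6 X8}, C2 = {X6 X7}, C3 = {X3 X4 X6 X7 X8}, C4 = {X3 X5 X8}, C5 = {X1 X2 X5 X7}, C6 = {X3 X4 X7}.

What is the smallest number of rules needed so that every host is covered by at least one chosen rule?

3

C1 and C4 and C5 together: C1 ∪ C4 ∪ C5 = {X0, X1, X2, X3, X4, X5, X6, X7, X8} — every host is covered.
Only C1 contains X0, so C1 is forced; the remaining 4 hosts need at least 2 more rules (each remaining rule adds at most 3) — so at least 3 rules are needed, and 3 is optimal.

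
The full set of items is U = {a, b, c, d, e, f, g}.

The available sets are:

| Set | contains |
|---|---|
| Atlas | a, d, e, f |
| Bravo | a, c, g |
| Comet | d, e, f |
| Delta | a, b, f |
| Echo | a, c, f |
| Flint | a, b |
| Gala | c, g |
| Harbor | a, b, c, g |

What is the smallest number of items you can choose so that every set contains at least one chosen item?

The 3 items {a, d, g} hit every set.
The sets Comet, Flint, Gala are pairwise disjoint, so any hitting set needs a separate item for each — at least 3. Hence 3 is optimal.

3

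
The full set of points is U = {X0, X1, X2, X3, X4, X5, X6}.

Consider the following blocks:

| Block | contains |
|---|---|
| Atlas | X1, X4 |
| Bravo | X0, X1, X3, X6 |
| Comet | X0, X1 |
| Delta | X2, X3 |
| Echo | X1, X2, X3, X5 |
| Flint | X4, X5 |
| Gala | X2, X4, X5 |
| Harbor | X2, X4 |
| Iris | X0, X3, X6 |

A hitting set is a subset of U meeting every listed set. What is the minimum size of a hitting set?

H = {X0, X2, X4} meets every block (each contains at least one member of H), and |H| = 3.
The blocks Comet, Delta, Flint are pairwise disjoint, so any hitting set needs a separate point for each — at least 3. Hence 3 is optimal.

3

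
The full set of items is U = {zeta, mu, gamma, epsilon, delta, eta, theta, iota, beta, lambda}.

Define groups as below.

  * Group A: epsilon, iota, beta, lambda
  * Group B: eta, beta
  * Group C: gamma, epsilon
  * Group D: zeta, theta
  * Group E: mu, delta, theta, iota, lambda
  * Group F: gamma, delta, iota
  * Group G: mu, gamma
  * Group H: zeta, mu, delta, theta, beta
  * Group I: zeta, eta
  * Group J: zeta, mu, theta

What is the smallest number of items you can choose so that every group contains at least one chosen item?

T = {zeta, gamma, delta, beta} meets every group (each contains at least one member of T), and |T| = 4.
No choice of 3 items meets every group, so 4 is the minimum.

4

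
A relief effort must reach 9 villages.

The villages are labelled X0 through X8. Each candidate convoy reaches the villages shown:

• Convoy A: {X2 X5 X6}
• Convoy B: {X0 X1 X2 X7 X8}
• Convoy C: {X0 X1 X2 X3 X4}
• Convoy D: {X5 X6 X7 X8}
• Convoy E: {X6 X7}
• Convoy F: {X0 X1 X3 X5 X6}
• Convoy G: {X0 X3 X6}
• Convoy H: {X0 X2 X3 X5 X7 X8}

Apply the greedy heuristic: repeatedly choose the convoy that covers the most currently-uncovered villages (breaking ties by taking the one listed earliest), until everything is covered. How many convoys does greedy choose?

Greedy: pick H (covers 6 new) → pick C (covers 2 new) → pick A (covers 1 new). Total picks: 3.
(The true minimum cover uses only 2 convoys, so greedy is not optimal here.)

3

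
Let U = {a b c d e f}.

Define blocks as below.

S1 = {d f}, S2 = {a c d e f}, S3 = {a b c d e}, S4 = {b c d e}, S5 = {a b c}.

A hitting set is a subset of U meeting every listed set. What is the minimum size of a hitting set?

The 2 points {a, d} hit every block.
The blocks S1, S5 are pairwise disjoint, so any hitting set needs a separate point for each — at least 2. Hence 2 is optimal.

2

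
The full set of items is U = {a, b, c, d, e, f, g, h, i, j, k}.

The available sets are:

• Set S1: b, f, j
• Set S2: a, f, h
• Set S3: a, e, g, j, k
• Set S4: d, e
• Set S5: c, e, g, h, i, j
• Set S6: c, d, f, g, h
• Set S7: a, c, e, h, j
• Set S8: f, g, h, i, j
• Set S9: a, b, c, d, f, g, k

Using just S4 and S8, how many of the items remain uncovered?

4

Union of S4, S8 = {d, e, f, g, h, i, j}.
Not covered: a, b, c, k — 4 items.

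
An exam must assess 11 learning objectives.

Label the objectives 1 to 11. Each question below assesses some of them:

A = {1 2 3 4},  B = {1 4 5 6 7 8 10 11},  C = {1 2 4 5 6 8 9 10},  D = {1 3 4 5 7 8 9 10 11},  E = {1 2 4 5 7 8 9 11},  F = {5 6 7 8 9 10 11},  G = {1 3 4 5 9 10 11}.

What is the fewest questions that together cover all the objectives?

2

C and D together: C ∪ D = {1, 2, 3, 4, 5, 6, 7, 8, 9, 10, 11} — every objective is covered.
No single question has all 11 objectives (the largest, D, has 9), so 2 is optimal.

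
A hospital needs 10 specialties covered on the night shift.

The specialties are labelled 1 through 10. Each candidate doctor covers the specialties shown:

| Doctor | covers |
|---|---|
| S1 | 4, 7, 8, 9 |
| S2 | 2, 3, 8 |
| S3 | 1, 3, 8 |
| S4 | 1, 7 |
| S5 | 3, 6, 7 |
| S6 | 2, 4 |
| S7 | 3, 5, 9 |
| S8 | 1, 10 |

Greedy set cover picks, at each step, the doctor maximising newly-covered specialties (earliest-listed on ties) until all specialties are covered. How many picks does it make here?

5

Greedy: pick S1 (covers 4 new) → pick S2 (covers 2 new) → pick S8 (covers 2 new) → pick S5 (covers 1 new) → pick S7 (covers 1 new). Total picks: 5.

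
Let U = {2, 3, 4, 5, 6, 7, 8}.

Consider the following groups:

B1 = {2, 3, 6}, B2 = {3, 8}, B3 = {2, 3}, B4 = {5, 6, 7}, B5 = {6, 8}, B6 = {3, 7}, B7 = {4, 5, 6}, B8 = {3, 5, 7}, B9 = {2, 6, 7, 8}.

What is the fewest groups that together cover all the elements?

3

B3, B7, and B9 cover everything between them: the union {2, 3, 4, 5, 6, 7, 8} is all of U.
Only B7 contains 4, so B7 is forced; the remaining 4 elements need at least 2 more groups (each remaining group adds at most 3) — so at least 3 groups are needed, and 3 is optimal.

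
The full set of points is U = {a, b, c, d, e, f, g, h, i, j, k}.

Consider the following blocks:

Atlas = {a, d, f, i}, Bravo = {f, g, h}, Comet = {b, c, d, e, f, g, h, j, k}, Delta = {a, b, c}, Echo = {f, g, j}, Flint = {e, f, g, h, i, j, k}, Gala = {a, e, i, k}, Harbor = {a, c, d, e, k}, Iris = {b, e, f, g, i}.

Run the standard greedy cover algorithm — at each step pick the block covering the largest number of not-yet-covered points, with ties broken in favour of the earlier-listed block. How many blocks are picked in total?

2

Greedy: pick Comet (covers 9 new) → pick Atlas (covers 2 new). Total picks: 2.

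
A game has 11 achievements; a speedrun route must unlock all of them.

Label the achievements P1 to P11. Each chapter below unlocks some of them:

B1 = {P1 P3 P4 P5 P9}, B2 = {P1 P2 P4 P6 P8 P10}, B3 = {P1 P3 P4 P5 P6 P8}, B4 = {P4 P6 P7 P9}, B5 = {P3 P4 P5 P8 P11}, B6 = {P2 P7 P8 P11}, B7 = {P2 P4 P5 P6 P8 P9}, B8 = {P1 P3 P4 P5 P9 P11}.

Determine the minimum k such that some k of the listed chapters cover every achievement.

B1 and B2 and B6 together: B1 ∪ B2 ∪ B6 = {P1, P2, P3, P4, P5, P6, P7, P8, P9, P10, P11} — every achievement is covered.
Only B2 contains P10, so B2 is forced; the remaining 5 achievements need at least 2 more chapters (each remaining chapter adds at most 4) — so at least 3 chapters are needed, and 3 is optimal.

3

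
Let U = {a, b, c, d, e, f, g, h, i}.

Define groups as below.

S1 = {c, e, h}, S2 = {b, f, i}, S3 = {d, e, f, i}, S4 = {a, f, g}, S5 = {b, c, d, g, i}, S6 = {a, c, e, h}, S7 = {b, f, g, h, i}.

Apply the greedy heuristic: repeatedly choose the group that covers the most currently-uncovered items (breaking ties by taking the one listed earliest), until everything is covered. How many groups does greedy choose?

3

Greedy: pick S5 (covers 5 new) → pick S6 (covers 3 new) → pick S2 (covers 1 new). Total picks: 3.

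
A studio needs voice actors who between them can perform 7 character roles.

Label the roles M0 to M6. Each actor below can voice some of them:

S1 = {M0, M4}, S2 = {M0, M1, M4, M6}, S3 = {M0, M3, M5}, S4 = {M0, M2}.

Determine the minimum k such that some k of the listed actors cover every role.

3

S2 and S3 and S4 together: S2 ∪ S3 ∪ S4 = {M0, M1, M2, M3, M4, M5, M6} — every role is covered.
Only S2 contains M1, so S2 is forced; the remaining 3 roles need at least 2 more actors (each remaining actor adds at most 2) — so at least 3 actors are needed, and 3 is optimal.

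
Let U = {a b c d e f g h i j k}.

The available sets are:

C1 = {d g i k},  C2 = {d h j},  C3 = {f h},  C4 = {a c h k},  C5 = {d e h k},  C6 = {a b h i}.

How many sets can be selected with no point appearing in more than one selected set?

2

C1, C3 are pairwise disjoint (C1={d,g,i,k}; C3={f,h}).
Every remaining set overlaps one of these, and no 3 of the listed sets are pairwise disjoint, so 2 is the maximum.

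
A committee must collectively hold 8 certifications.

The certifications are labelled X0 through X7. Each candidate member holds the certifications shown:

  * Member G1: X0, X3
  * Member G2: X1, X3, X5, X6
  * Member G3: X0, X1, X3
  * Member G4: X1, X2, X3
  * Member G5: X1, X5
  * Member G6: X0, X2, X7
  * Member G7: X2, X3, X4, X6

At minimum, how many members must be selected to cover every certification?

G5 and G6 and G7 together: G5 ∪ G6 ∪ G7 = {X0, X1, X2, X3, X4, X5, X6, X7} — every certification is covered.
Only G7 contains X4, so G7 is forced; the remaining 4 certifications need at least 2 more members (each remaining member adds at most 2) — so at least 3 members are needed, and 3 is optimal.

3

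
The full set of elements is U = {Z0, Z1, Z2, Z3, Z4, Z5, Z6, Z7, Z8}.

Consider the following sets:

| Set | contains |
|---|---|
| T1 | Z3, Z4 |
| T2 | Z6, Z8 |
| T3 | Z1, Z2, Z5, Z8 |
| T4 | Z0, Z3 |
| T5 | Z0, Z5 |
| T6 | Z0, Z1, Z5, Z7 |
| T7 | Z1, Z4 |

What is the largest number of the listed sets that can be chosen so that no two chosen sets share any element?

T2, T4, T7 are pairwise disjoint (T2={Z6,Z8}; T4={Z0,Z3}; T7={Z1,Z4}).
Every remaining set overlaps one of these, and no 4 of the listed sets are pairwise disjoint, so 3 is the maximum.

3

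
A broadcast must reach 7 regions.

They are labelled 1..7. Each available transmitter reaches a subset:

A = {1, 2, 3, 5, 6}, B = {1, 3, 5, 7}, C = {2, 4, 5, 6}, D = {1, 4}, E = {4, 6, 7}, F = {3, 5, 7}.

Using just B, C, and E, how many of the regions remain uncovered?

0

Union of B, C, E = {1, 2, 3, 4, 5, 6, 7} — that's every region, so 0 are uncovered.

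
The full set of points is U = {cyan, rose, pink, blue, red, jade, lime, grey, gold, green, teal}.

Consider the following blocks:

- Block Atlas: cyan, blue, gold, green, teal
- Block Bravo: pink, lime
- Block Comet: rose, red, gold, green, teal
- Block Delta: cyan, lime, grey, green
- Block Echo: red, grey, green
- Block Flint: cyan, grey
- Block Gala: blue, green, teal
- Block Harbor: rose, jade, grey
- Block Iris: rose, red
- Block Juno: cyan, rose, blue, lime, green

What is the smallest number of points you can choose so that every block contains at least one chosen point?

4

Take H = {pink, blue, red, grey}. Each listed block contains at least one of these, so H is a hitting set of size 4.
The blocks Bravo, Flint, Gala, Iris are pairwise disjoint, so any hitting set needs a separate point for each — at least 4. Hence 4 is optimal.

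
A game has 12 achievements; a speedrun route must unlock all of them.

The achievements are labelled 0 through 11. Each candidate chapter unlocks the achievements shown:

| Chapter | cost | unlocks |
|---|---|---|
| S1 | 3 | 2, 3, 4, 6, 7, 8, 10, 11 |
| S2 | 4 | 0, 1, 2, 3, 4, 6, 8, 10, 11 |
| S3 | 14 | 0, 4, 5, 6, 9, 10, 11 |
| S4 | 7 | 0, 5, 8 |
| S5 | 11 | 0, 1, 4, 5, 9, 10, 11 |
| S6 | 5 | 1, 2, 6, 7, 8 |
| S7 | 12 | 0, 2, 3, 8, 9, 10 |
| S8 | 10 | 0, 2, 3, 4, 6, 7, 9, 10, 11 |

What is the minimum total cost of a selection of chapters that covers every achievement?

S1, S5 together cover every achievement (S1 ∪ S5 = {0, 1, 2, 3, 4, 5, 6, 7, 8, 9, 10, 11}); total cost 3 + 11 = 14.
The greedy pick S1, S2, S5 costs 18; no covering selection beats 14.

14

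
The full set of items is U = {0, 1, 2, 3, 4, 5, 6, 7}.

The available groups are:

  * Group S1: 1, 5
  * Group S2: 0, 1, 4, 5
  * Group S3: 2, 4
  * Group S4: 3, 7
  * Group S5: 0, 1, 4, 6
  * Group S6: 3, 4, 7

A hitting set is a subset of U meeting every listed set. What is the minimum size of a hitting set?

3

H = {4, 5, 7} meets every group (each contains at least one member of H), and |H| = 3.
The groups S1, S3, S4 are pairwise disjoint, so any hitting set needs a separate item for each — at least 3. Hence 3 is optimal.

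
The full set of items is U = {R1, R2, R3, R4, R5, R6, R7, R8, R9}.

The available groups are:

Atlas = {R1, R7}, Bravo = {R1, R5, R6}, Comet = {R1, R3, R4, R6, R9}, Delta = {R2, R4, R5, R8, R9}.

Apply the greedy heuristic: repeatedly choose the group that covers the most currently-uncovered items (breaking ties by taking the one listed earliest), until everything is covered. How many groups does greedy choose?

3

Greedy: pick Comet (covers 5 new) → pick Delta (covers 3 new) → pick Atlas (covers 1 new). Total picks: 3.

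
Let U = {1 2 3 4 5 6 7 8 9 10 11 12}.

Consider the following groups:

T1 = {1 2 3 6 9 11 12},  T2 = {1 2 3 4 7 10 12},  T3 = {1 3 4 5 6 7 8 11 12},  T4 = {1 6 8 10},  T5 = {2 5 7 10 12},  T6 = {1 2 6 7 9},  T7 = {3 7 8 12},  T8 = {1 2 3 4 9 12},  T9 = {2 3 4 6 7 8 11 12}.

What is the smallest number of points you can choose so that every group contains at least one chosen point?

2

H = {1, 12} meets every group (each contains at least one member of H), and |H| = 2.
No single point lies in every group, so at least 2 are needed and 2 is optimal.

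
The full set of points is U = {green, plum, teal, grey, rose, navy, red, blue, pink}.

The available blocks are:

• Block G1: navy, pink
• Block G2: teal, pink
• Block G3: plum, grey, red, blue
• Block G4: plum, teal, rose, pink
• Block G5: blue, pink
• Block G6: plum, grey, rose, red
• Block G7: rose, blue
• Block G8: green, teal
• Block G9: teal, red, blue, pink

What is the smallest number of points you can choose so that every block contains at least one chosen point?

The 4 points {teal, rose, blue, pink} hit every block.
No choice of 3 points meets every block, so 4 is the minimum.

4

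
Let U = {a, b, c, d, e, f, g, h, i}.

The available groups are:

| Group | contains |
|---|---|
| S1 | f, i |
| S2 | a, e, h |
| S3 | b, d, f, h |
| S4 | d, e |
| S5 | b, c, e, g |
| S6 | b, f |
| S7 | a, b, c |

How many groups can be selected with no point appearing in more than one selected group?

3

S1, S4, S7 are pairwise disjoint (S1={f,i}; S4={d,e}; S7={a,b,c}).
Every remaining group overlaps one of these, and no 4 of the listed groups are pairwise disjoint, so 3 is the maximum.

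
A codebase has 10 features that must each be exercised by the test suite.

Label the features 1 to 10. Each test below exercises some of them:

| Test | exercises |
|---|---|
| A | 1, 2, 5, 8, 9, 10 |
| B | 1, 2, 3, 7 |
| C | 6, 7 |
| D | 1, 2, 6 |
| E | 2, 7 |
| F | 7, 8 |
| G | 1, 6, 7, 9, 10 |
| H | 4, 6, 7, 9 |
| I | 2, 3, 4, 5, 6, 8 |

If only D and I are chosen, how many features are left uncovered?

3

Union of D, I = {1, 2, 3, 4, 5, 6, 8}.
Not covered: 7, 9, 10 — 3 features.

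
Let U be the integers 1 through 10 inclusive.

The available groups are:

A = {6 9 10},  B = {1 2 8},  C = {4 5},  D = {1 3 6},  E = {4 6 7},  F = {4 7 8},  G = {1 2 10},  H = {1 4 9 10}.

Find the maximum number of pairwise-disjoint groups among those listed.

A, B, C are pairwise disjoint (A={6,9,10}; B={1,2,8}; C={4,5}).
Every remaining group overlaps one of these, and no 4 of the listed groups are pairwise disjoint, so 3 is the maximum.

3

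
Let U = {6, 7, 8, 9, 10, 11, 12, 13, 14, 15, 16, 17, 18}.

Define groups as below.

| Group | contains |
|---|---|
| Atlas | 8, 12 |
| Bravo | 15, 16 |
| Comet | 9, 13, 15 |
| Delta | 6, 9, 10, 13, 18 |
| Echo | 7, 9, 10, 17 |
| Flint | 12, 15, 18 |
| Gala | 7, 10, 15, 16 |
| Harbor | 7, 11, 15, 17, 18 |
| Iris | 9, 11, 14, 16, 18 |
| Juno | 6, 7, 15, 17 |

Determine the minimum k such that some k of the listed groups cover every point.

Take {Atlas, Delta, Iris, Juno}. Their union is {6, 7, 8, 9, 10, 11, 12, 13, 14, 15, 16, 17, 18}, which is all 13 points.
Only Atlas contains 8, so Atlas is forced; the remaining 11 points need at least 3 more groups (each remaining group adds at most 5) — so at least 4 groups are needed, and 4 is optimal.

4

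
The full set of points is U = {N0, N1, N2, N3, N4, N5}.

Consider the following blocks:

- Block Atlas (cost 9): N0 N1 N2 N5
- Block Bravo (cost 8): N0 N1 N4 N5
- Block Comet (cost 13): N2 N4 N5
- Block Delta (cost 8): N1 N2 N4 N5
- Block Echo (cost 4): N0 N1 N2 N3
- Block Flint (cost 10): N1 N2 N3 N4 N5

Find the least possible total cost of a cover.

12

Delta, Echo together cover every point (Delta ∪ Echo = {N0, N1, N2, N3, N4, N5}); total cost 8 + 4 = 12.
No covering selection has total cost below 12.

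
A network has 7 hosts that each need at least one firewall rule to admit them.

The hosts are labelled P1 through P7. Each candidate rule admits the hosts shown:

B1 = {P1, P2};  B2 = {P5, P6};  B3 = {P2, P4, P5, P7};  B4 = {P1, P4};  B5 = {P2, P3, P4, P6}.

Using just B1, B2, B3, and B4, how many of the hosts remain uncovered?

1

Union of B1, B2, B3, B4 = {P1, P2, P4, P5, P6, P7}.
Not covered: P3 — 1 host.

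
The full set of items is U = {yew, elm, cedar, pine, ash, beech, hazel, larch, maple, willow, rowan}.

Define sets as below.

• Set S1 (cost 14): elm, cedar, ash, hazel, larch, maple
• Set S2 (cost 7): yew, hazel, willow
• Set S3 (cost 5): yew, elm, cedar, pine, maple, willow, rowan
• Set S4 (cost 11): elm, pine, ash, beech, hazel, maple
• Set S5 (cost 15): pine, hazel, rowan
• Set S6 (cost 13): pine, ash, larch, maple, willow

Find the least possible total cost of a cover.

29

S3, S4, S6 together cover every item (S3 ∪ S4 ∪ S6 = {yew, elm, cedar, pine, ash, beech, hazel, larch, maple, willow, rowan}); total cost 5 + 11 + 13 = 29.
No covering selection has total cost below 29.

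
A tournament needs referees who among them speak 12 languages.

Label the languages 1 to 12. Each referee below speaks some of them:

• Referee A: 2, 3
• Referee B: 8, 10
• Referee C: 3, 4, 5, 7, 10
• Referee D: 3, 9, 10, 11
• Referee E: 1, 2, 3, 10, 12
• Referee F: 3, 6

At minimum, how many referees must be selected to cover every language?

Take {B, C, D, E, F}. Their union is {1, 2, 3, 4, 5, 6, 7, 8, 9, 10, 11, 12}, which is all 12 languages.
No 4 of the 6 referees cover everything (all 15 combinations miss at least one language), so 5 is optimal.

5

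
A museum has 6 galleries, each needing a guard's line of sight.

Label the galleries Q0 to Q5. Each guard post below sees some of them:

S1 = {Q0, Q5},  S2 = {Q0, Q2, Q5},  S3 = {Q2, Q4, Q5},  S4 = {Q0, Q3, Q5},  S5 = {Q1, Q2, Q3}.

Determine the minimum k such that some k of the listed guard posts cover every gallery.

3

S2 and S3 and S5 together: S2 ∪ S3 ∪ S5 = {Q0, Q1, Q2, Q3, Q4, Q5} — every gallery is covered.
Only S5 contains Q1, so S5 is forced; the remaining 3 galleries need at least 2 more guard posts (each remaining guard post adds at most 2) — so at least 3 guard posts are needed, and 3 is optimal.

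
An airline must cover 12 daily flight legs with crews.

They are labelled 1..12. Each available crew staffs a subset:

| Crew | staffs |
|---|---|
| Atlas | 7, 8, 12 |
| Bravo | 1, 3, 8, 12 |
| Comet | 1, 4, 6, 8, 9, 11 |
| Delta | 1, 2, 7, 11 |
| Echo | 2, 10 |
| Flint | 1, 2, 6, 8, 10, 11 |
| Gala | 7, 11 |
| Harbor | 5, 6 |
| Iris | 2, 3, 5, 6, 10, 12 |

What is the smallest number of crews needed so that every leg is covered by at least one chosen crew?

Atlas and Comet and Iris together: Atlas ∪ Comet ∪ Iris = {1, 2, 3, 4, 5, 6, 7, 8, 9, 10, 11, 12} — every leg is covered.
Only Comet contains 4, so Comet is forced; the remaining 6 legs need at least 2 more crews (each remaining crew adds at most 5) — so at least 3 crews are needed, and 3 is optimal.

3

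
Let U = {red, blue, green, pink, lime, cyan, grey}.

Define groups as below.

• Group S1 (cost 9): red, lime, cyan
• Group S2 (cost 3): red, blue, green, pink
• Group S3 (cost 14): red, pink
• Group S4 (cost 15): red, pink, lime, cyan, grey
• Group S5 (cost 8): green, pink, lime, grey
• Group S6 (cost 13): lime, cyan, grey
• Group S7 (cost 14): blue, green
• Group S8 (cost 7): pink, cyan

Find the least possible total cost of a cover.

16

S2, S6 together cover every point (S2 ∪ S6 = {red, blue, green, pink, lime, cyan, grey}); total cost 3 + 13 = 16.
The greedy pick S2, S5, S8 costs 18; no covering selection beats 16.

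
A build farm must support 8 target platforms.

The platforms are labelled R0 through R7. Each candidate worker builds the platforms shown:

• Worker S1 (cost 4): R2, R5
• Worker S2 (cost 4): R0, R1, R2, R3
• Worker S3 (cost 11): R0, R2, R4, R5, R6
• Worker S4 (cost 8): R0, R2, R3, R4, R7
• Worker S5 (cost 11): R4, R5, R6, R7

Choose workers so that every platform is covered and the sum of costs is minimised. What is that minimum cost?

S2, S5 together cover every platform (S2 ∪ S5 = {R0, R1, R2, R3, R4, R5, R6, R7}); total cost 4 + 11 = 15.
No covering selection has total cost below 15.

15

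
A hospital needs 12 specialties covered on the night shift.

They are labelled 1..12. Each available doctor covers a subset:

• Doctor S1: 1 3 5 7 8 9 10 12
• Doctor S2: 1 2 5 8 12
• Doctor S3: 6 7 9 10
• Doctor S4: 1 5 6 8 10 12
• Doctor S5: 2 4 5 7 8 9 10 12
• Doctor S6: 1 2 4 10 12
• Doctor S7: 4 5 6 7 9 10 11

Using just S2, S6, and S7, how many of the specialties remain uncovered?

Union of S2, S6, S7 = {1, 2, 4, 5, 6, 7, 8, 9, 10, 11, 12}.
Not covered: 3 — 1 specialty.

1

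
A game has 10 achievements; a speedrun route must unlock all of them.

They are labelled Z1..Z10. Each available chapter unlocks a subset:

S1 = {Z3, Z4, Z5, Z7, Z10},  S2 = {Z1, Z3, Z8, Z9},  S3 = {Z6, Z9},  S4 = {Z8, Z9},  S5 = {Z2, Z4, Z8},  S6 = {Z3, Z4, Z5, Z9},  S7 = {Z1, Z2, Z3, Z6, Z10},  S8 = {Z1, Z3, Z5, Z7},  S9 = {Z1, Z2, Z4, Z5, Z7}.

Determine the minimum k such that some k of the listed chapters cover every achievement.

3

S4 and S7 and S9 together: S4 ∪ S7 ∪ S9 = {Z1, Z2, Z3, Z4, Z5, Z6, Z7, Z8, Z9, Z10} — every achievement is covered.
No 2 of the 9 chapters cover everything (all 36 combinations miss at least one achievement), so 3 is optimal.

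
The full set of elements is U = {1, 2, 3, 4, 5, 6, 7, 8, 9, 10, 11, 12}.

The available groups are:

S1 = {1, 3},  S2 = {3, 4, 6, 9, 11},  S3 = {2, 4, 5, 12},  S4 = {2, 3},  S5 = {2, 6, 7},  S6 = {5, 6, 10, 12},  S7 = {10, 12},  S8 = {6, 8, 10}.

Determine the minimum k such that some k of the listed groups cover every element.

5

S1 and S2 and S3 and S5 and S8 together: S1 ∪ S2 ∪ S3 ∪ S5 ∪ S8 = {1, 2, 3, 4, 5, 6, 7, 8, 9, 10, 11, 12} — every element is covered.
No 4 of the 8 groups cover everything (all 70 combinations miss at least one element), so 5 is optimal.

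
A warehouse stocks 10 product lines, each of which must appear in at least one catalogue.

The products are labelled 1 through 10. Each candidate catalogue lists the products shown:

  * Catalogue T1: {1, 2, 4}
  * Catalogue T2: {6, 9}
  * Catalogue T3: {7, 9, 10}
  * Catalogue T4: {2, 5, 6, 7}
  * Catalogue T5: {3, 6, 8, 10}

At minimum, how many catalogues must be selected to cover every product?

Take {T1, T2, T4, T5}. Their union is {1, 2, 3, 4, 5, 6, 7, 8, 9, 10}, which is all 10 products.
No 3 of the 5 catalogues cover everything (all 10 combinations miss at least one product), so 4 is optimal.

4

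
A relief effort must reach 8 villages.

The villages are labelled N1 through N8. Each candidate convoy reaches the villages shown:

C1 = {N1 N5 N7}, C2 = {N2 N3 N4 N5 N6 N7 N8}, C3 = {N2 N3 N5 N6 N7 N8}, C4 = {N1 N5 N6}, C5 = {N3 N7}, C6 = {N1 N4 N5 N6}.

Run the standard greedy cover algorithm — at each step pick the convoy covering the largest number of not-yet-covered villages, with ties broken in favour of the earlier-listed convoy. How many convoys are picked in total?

Greedy: pick C2 (covers 7 new) → pick C1 (covers 1 new). Total picks: 2.

2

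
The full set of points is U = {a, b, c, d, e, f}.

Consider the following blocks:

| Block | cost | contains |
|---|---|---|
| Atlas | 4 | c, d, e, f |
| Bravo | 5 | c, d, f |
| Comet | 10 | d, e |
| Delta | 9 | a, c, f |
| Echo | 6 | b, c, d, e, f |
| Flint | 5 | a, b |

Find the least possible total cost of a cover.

Atlas, Flint together cover every point (Atlas ∪ Flint = {a, b, c, d, e, f}); total cost 4 + 5 = 9.
No covering selection has total cost below 9.

9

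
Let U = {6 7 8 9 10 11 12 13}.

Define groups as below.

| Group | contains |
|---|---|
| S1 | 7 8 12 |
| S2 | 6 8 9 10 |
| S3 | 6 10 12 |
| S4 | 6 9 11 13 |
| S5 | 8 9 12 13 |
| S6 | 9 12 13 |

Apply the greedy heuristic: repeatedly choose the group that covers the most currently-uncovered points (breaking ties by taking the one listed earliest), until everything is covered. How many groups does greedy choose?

3

Greedy: pick S2 (covers 4 new) → pick S1 (covers 2 new) → pick S4 (covers 2 new). Total picks: 3.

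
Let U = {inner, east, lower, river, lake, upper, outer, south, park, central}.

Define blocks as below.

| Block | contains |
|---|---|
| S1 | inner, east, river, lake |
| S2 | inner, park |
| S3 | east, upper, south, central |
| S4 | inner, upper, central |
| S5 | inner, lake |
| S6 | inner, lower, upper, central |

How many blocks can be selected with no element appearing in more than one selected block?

2

S3, S5 are pairwise disjoint (S3={east,upper,south,central}; S5={inner,lake}).
Every remaining block overlaps one of these, and no 3 of the listed blocks are pairwise disjoint, so 2 is the maximum.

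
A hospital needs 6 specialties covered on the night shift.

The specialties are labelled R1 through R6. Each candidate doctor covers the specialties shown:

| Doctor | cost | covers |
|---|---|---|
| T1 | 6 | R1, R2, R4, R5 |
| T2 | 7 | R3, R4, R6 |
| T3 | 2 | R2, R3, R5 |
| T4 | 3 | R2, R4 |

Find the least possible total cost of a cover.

13

T1, T2 together cover every specialty (T1 ∪ T2 = {R1, R2, R3, R4, R5, R6}); total cost 6 + 7 = 13.
The greedy pick T3, T1, T2 costs 15; no covering selection beats 13.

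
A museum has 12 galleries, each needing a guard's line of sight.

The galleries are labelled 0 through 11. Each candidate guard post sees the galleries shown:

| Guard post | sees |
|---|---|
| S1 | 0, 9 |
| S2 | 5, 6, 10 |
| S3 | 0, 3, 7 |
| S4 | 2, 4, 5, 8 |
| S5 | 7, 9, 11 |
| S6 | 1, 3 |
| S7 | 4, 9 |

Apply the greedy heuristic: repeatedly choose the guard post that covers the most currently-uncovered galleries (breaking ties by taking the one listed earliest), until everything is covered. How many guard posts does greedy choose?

5

Greedy: pick S4 (covers 4 new) → pick S3 (covers 3 new) → pick S2 (covers 2 new) → pick S5 (covers 2 new) → pick S6 (covers 1 new). Total picks: 5.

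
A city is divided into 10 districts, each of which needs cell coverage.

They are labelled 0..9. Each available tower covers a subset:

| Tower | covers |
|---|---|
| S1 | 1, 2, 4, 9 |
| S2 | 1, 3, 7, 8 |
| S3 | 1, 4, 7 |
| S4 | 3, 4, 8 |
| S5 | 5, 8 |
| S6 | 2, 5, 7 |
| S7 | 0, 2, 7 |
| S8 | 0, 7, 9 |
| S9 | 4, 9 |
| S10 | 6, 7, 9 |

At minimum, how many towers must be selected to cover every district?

S1 and S4 and S6 and S7 and S10 together: S1 ∪ S4 ∪ S6 ∪ S7 ∪ S10 = {0, 1, 2, 3, 4, 5, 6, 7, 8, 9} — every district is covered.
No 4 of the 10 towers cover everything (all 210 combinations miss at least one district), so 5 is optimal.

5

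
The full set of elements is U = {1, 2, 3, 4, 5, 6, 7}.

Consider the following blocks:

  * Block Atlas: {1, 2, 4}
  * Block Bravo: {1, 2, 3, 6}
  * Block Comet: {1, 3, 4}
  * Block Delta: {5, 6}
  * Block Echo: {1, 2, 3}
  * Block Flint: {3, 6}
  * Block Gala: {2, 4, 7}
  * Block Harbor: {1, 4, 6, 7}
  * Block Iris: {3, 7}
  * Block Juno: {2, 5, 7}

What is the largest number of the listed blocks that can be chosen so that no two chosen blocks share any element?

3

Atlas, Delta, Iris are pairwise disjoint (Atlas={1,2,4}; Delta={5,6}; Iris={3,7}).
Every remaining block overlaps one of these, and no 4 of the listed blocks are pairwise disjoint, so 3 is the maximum.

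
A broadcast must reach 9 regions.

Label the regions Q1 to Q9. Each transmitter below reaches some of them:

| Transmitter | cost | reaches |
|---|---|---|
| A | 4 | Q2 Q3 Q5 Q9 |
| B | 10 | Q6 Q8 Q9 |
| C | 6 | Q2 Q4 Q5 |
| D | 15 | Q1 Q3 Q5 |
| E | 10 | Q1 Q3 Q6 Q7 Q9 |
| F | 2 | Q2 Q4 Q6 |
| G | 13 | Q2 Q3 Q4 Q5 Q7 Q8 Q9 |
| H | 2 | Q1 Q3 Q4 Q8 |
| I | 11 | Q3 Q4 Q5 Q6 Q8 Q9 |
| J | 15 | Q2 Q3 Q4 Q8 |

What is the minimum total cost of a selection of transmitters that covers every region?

16

A, E, H together cover every region (A ∪ E ∪ H = {Q1, Q2, Q3, Q4, Q5, Q6, Q7, Q8, Q9}); total cost 4 + 10 + 2 = 16.
The greedy pick H, F, A, E costs 18; no covering selection beats 16.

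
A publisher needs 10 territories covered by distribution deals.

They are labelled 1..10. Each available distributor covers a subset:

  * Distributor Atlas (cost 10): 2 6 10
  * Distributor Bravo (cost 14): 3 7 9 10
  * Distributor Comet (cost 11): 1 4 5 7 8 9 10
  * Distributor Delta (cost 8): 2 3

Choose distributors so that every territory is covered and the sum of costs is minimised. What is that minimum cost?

29

Atlas, Comet, Delta together cover every territory (Atlas ∪ Comet ∪ Delta = {1, 2, 3, 4, 5, 6, 7, 8, 9, 10}); total cost 10 + 11 + 8 = 29.
No covering selection has total cost below 29.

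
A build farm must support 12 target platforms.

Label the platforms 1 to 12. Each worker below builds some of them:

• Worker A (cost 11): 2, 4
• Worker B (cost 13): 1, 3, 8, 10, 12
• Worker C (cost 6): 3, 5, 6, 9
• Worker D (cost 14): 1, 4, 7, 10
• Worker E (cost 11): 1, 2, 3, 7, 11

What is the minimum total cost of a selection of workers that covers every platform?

41

A, B, C, E together cover every platform (A ∪ B ∪ C ∪ E = {1, 2, 3, 4, 5, 6, 7, 8, 9, 10, 11, 12}); total cost 11 + 13 + 6 + 11 = 41.
No covering selection has total cost below 41.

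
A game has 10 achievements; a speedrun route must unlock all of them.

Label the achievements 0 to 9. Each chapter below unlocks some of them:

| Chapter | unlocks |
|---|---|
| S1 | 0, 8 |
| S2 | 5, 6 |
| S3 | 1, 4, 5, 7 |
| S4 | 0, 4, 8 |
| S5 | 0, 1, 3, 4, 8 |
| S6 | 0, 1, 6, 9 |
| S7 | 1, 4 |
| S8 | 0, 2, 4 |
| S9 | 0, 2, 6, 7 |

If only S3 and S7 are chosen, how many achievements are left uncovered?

6

Union of S3, S7 = {1, 4, 5, 7}.
Not covered: 0, 2, 3, 6, 8, 9 — 6 achievements.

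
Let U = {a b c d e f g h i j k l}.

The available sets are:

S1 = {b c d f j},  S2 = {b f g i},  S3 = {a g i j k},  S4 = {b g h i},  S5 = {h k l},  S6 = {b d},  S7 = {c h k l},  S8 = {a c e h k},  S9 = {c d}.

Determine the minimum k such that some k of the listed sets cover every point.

4

S1, S3, S7, and S8 cover everything between them: the union {a, b, c, d, e, f, g, h, i, j, k, l} is all of U.
No 3 of the 9 sets cover everything (all 84 combinations miss at least one point), so 4 is optimal.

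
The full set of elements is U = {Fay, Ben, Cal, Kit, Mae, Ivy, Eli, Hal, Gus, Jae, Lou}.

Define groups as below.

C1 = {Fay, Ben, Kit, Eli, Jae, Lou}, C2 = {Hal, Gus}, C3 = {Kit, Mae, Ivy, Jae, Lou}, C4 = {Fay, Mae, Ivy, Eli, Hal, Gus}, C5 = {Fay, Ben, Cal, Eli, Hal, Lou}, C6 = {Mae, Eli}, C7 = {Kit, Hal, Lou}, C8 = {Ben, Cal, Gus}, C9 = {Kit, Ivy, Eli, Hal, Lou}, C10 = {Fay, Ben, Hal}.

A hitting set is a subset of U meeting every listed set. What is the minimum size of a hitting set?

3

Take H = {Ben, Mae, Hal}. Each listed group contains at least one of these, so H is a hitting set of size 3.
The groups C6, C7, C8 are pairwise disjoint, so any hitting set needs a separate element for each — at least 3. Hence 3 is optimal.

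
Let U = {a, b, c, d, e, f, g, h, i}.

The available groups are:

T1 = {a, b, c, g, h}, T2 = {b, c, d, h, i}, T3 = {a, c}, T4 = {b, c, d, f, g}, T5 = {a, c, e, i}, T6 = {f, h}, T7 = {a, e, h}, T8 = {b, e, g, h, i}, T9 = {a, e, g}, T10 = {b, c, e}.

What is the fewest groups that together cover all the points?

3

T4, T8, and T9 cover everything between them: the union {a, b, c, d, e, f, g, h, i} is all of U.
No 2 of the 10 groups cover everything (all 45 combinations miss at least one point), so 3 is optimal.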